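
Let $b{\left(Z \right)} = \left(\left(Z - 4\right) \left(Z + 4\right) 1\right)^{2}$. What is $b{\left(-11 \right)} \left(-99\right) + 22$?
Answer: $-1091453$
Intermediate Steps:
$b{\left(Z \right)} = \left(-4 + Z\right)^{2} \left(4 + Z\right)^{2}$ ($b{\left(Z \right)} = \left(\left(-4 + Z\right) \left(4 + Z\right) 1\right)^{2} = \left(\left(-4 + Z\right) \left(4 + Z\right)\right)^{2} = \left(-4 + Z\right)^{2} \left(4 + Z\right)^{2}$)
$b{\left(-11 \right)} \left(-99\right) + 22 = \left(-4 - 11\right)^{2} \left(4 - 11\right)^{2} \left(-99\right) + 22 = \left(-15\right)^{2} \left(-7\right)^{2} \left(-99\right) + 22 = 225 \cdot 49 \left(-99\right) + 22 = 11025 \left(-99\right) + 22 = -1091475 + 22 = -1091453$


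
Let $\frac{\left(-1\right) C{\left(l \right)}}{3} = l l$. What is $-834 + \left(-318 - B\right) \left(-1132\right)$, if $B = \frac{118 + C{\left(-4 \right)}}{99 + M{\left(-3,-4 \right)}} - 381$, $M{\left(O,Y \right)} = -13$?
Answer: $- \frac{3062830}{43} \approx -71229.0$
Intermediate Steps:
$C{\left(l \right)} = - 3 l^{2}$ ($C{\left(l \right)} = - 3 l l = - 3 l^{2}$)
$B = - \frac{16348}{43}$ ($B = \frac{118 - 3 \left(-4\right)^{2}}{99 - 13} - 381 = \frac{118 - 48}{86} - 381 = \left(118 - 48\right) \frac{1}{86} - 381 = 70 \cdot \frac{1}{86} - 381 = \frac{35}{43} - 381 = - \frac{16348}{43} \approx -380.19$)
$-834 + \left(-318 - B\right) \left(-1132\right) = -834 + \left(-318 - - \frac{16348}{43}\right) \left(-1132\right) = -834 + \left(-318 + \frac{16348}{43}\right) \left(-1132\right) = -834 + \frac{2674}{43} \left(-1132\right) = -834 - \frac{3026968}{43} = - \frac{3062830}{43}$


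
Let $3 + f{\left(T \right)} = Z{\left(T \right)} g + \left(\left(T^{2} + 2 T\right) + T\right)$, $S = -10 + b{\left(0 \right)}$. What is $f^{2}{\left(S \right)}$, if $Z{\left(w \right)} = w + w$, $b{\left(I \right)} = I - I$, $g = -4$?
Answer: $21609$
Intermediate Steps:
$b{\left(I \right)} = 0$
$Z{\left(w \right)} = 2 w$
$S = -10$ ($S = -10 + 0 = -10$)
$f{\left(T \right)} = -3 + T^{2} - 5 T$ ($f{\left(T \right)} = -3 + \left(2 T \left(-4\right) + \left(\left(T^{2} + 2 T\right) + T\right)\right) = -3 - \left(- T^{2} + 5 T\right) = -3 + \left(T^{2} - 5 T\right) = -3 + T^{2} - 5 T$)
$f^{2}{\left(S \right)} = \left(-3 + \left(-10\right)^{2} - -50\right)^{2} = \left(-3 + 100 + 50\right)^{2} = 147^{2} = 21609$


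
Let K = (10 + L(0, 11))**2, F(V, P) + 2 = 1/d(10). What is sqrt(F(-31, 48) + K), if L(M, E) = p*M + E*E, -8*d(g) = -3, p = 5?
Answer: sqrt(154455)/3 ≈ 131.00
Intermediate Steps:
d(g) = 3/8 (d(g) = -1/8*(-3) = 3/8)
L(M, E) = E**2 + 5*M (L(M, E) = 5*M + E*E = 5*M + E**2 = E**2 + 5*M)
F(V, P) = 2/3 (F(V, P) = -2 + 1/(3/8) = -2 + 8/3 = 2/3)
K = 17161 (K = (10 + (11**2 + 5*0))**2 = (10 + (121 + 0))**2 = (10 + 121)**2 = 131**2 = 17161)
sqrt(F(-31, 48) + K) = sqrt(2/3 + 17161) = sqrt(51485/3) = sqrt(154455)/3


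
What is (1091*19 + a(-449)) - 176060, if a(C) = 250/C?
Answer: -69743869/449 ≈ -1.5533e+5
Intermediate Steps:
(1091*19 + a(-449)) - 176060 = (1091*19 + 250/(-449)) - 176060 = (20729 + 250*(-1/449)) - 176060 = (20729 - 250/449) - 176060 = 9307071/449 - 176060 = -69743869/449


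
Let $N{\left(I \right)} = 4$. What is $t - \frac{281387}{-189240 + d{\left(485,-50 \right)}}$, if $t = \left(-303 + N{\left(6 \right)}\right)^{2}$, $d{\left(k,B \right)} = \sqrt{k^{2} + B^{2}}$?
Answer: $\frac{640328145208151}{7162307975} + \frac{281387 \sqrt{9509}}{7162307975} \approx 89403.0$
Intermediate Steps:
$d{\left(k,B \right)} = \sqrt{B^{2} + k^{2}}$
$t = 89401$ ($t = \left(-303 + 4\right)^{2} = \left(-299\right)^{2} = 89401$)
$t - \frac{281387}{-189240 + d{\left(485,-50 \right)}} = 89401 - \frac{281387}{-189240 + \sqrt{\left(-50\right)^{2} + 485^{2}}} = 89401 - \frac{281387}{-189240 + \sqrt{2500 + 235225}} = 89401 - \frac{281387}{-189240 + \sqrt{237725}} = 89401 - \frac{281387}{-189240 + 5 \sqrt{9509}}$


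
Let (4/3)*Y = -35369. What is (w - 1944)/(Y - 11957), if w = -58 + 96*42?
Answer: -1624/30787 ≈ -0.052750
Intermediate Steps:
w = 3974 (w = -58 + 4032 = 3974)
Y = -106107/4 (Y = (¾)*(-35369) = -106107/4 ≈ -26527.)
(w - 1944)/(Y - 11957) = (3974 - 1944)/(-106107/4 - 11957) = 2030/(-153935/4) = 2030*(-4/153935) = -1624/30787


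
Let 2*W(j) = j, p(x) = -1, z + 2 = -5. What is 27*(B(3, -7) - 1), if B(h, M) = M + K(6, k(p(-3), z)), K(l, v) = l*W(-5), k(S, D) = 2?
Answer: -621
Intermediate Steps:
z = -7 (z = -2 - 5 = -7)
W(j) = j/2
K(l, v) = -5*l/2 (K(l, v) = l*((1/2)*(-5)) = l*(-5/2) = -5*l/2)
B(h, M) = -15 + M (B(h, M) = M - 5/2*6 = M - 15 = -15 + M)
27*(B(3, -7) - 1) = 27*((-15 - 7) - 1) = 27*(-22 - 1) = 27*(-23) = -621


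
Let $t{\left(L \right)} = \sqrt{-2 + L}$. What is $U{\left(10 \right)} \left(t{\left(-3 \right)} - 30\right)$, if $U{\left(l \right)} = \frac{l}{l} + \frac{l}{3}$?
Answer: $-130 + \frac{13 i \sqrt{5}}{3} \approx -130.0 + 9.6896 i$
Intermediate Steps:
$U{\left(l \right)} = 1 + \frac{l}{3}$ ($U{\left(l \right)} = 1 + l \frac{1}{3} = 1 + \frac{l}{3}$)
$U{\left(10 \right)} \left(t{\left(-3 \right)} - 30\right) = \left(1 + \frac{1}{3} \cdot 10\right) \left(\sqrt{-2 - 3} - 30\right) = \left(1 + \frac{10}{3}\right) \left(\sqrt{-5} - 30\right) = \frac{13 \left(i \sqrt{5} - 30\right)}{3} = \frac{13 \left(-30 + i \sqrt{5}\right)}{3} = -130 + \frac{13 i \sqrt{5}}{3}$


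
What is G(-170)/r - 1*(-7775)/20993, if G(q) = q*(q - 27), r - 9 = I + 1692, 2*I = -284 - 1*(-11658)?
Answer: 380248635/77548142 ≈ 4.9034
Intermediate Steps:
I = 5687 (I = (-284 - 1*(-11658))/2 = (-284 + 11658)/2 = (½)*11374 = 5687)
r = 7388 (r = 9 + (5687 + 1692) = 9 + 7379 = 7388)
G(q) = q*(-27 + q)
G(-170)/r - 1*(-7775)/20993 = -170*(-27 - 170)/7388 - 1*(-7775)/20993 = -170*(-197)*(1/7388) + 7775*(1/20993) = 33490*(1/7388) + 7775/20993 = 16745/3694 + 7775/20993 = 380248635/77548142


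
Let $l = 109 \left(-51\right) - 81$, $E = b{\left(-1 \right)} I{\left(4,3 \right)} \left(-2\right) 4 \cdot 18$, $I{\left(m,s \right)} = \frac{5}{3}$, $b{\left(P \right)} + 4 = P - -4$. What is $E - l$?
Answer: $5880$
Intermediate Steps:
$b{\left(P \right)} = P$ ($b{\left(P \right)} = -4 + \left(P - -4\right) = -4 + \left(P + 4\right) = -4 + \left(4 + P\right) = P$)
$I{\left(m,s \right)} = \frac{5}{3}$ ($I{\left(m,s \right)} = 5 \cdot \frac{1}{3} = \frac{5}{3}$)
$E = 240$ ($E = \left(-1\right) \frac{5}{3} \left(-2\right) 4 \cdot 18 = \left(- \frac{5}{3}\right) \left(-2\right) 4 \cdot 18 = \frac{10}{3} \cdot 4 \cdot 18 = \frac{40}{3} \cdot 18 = 240$)
$l = -5640$ ($l = -5559 - 81 = -5640$)
$E - l = 240 - -5640 = 240 + 5640 = 5880$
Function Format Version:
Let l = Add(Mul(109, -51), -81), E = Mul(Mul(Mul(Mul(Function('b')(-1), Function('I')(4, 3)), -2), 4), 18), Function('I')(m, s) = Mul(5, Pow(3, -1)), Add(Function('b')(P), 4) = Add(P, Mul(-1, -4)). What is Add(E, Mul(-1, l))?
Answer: 5880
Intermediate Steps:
Function('b')(P) = P (Function('b')(P) = Add(-4, Add(P, Mul(-1, -4))) = Add(-4, Add(P, 4)) = Add(-4, Add(4, P)) = P)
Function('I')(m, s) = Rational(5, 3) (Function('I')(m, s) = Mul(5, Rational(1, 3)) = Rational(5, 3))
E = 240 (E = Mul(Mul(Mul(Mul(-1, Rational(5, 3)), -2), 4), 18) = Mul(Mul(Mul(Rational(-5, 3), -2), 4), 18) = Mul(Mul(Rational(10, 3), 4), 18) = Mul(Rational(40, 3), 18) = 240)
l = -5640 (l = Add(-5559, -81) = -5640)
Add(E, Mul(-1, l)) = Add(240, Mul(-1, -5640)) = Add(240, 5640) = 5880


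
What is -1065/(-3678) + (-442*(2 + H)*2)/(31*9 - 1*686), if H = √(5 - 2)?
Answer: 2312053/498982 + 884*√3/407 ≈ 8.3955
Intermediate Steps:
H = √3 ≈ 1.7320
-1065/(-3678) + (-442*(2 + H)*2)/(31*9 - 1*686) = -1065/(-3678) + (-442*(2 + √3)*2)/(31*9 - 1*686) = -1065*(-1/3678) + (-442*(4 + 2*√3))/(279 - 686) = 355/1226 + (-1768 - 884*√3)/(-407) = 355/1226 + (-1768 - 884*√3)*(-1/407) = 355/1226 + (1768/407 + 884*√3/407) = 2312053/498982 + 884*√3/407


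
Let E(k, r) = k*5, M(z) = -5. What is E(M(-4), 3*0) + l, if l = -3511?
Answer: -3536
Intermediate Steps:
E(k, r) = 5*k
E(M(-4), 3*0) + l = 5*(-5) - 3511 = -25 - 3511 = -3536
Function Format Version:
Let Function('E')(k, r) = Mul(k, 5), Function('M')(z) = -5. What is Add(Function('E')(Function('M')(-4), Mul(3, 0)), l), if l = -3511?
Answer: -3536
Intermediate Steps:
Function('E')(k, r) = Mul(5, k)
Add(Function('E')(Function('M')(-4), Mul(3, 0)), l) = Add(Mul(5, -5), -3511) = Add(-25, -3511) = -3536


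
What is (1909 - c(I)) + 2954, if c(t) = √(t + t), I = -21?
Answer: 4863 - I*√42 ≈ 4863.0 - 6.4807*I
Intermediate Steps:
c(t) = √2*√t (c(t) = √(2*t) = √2*√t)
(1909 - c(I)) + 2954 = (1909 - √2*√(-21)) + 2954 = (1909 - √2*I*√21) + 2954 = (1909 - I*√42) + 2954 = 4863 - I*√42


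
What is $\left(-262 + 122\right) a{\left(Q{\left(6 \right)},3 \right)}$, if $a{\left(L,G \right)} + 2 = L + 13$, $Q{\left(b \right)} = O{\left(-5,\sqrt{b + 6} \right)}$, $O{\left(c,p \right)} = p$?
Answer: $-1540 - 280 \sqrt{3} \approx -2025.0$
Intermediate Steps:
$Q{\left(b \right)} = \sqrt{6 + b}$ ($Q{\left(b \right)} = \sqrt{b + 6} = \sqrt{6 + b}$)
$a{\left(L,G \right)} = 11 + L$ ($a{\left(L,G \right)} = -2 + \left(L + 13\right) = -2 + \left(13 + L\right) = 11 + L$)
$\left(-262 + 122\right) a{\left(Q{\left(6 \right)},3 \right)} = \left(-262 + 122\right) \left(11 + \sqrt{6 + 6}\right) = - 140 \left(11 + \sqrt{12}\right) = - 140 \left(11 + 2 \sqrt{3}\right) = -1540 - 280 \sqrt{3}$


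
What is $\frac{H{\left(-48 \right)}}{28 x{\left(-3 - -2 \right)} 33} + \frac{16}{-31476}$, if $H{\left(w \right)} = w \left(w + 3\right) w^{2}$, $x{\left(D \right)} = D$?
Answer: $- \frac{3263431988}{605913} \approx -5386.0$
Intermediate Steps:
$H{\left(w \right)} = w^{3} \left(3 + w\right)$ ($H{\left(w \right)} = w \left(3 + w\right) w^{2} = w^{3} \left(3 + w\right)$)
$\frac{H{\left(-48 \right)}}{28 x{\left(-3 - -2 \right)} 33} + \frac{16}{-31476} = \frac{\left(-48\right)^{3} \left(3 - 48\right)}{28 \left(-3 - -2\right) 33} + \frac{16}{-31476} = \frac{\left(-110592\right) \left(-45\right)}{28 \left(-3 + 2\right) 33} + 16 \left(- \frac{1}{31476}\right) = \frac{4976640}{28 \left(-1\right) 33} - \frac{4}{7869} = \frac{4976640}{\left(-28\right) 33} - \frac{4}{7869} = \frac{4976640}{-924} - \frac{4}{7869} = 4976640 \left(- \frac{1}{924}\right) - \frac{4}{7869} = - \frac{414720}{77} - \frac{4}{7869} = - \frac{3263431988}{605913}$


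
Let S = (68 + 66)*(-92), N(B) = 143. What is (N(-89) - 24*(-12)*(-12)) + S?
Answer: -15641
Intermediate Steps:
S = -12328 (S = 134*(-92) = -12328)
(N(-89) - 24*(-12)*(-12)) + S = (143 - 24*(-12)*(-12)) - 12328 = (143 + 288*(-12)) - 12328 = (143 - 3456) - 12328 = -3313 - 12328 = -15641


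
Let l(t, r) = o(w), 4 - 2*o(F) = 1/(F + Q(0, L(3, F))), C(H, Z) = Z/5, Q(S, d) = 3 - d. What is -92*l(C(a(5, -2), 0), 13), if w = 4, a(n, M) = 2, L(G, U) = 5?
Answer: -161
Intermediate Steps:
C(H, Z) = Z/5 (C(H, Z) = Z*(⅕) = Z/5)
o(F) = 2 - 1/(2*(-2 + F)) (o(F) = 2 - 1/(2*(F + (3 - 1*5))) = 2 - 1/(2*(F + (3 - 5))) = 2 - 1/(2*(F - 2)) = 2 - 1/(2*(-2 + F)))
l(t, r) = 7/4 (l(t, r) = (-9 + 4*4)/(2*(-2 + 4)) = (½)*(-9 + 16)/2 = (½)*(½)*7 = 7/4)
-92*l(C(a(5, -2), 0), 13) = -92*7/4 = -161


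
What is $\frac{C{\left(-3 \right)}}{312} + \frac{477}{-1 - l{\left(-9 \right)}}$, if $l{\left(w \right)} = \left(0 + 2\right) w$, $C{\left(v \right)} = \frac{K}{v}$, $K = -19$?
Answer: $\frac{446795}{15912} \approx 28.079$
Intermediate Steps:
$C{\left(v \right)} = - \frac{19}{v}$
$l{\left(w \right)} = 2 w$
$\frac{C{\left(-3 \right)}}{312} + \frac{477}{-1 - l{\left(-9 \right)}} = \frac{\left(-19\right) \frac{1}{-3}}{312} + \frac{477}{-1 - 2 \left(-9\right)} = \left(-19\right) \left(- \frac{1}{3}\right) \frac{1}{312} + \frac{477}{-1 - -18} = \frac{19}{3} \cdot \frac{1}{312} + \frac{477}{-1 + 18} = \frac{19}{936} + \frac{477}{17} = \frac{446795}{15912}$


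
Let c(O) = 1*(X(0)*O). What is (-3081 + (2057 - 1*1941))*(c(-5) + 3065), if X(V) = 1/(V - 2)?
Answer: -18190275/2 ≈ -9.0951e+6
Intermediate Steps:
X(V) = 1/(-2 + V)
c(O) = -O/2 (c(O) = 1*(O/(-2 + 0)) = 1*(O/(-2)) = 1*(-O/2) = -O/2)
(-3081 + (2057 - 1*1941))*(c(-5) + 3065) = (-3081 + (2057 - 1*1941))*(-½*(-5) + 3065) = (-3081 + (2057 - 1941))*(5/2 + 3065) = (-3081 + 116)*(6135/2) = -2965*6135/2 = -18190275/2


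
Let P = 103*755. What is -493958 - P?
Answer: -571723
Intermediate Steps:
P = 77765
-493958 - P = -493958 - 1*77765 = -493958 - 77765 = -571723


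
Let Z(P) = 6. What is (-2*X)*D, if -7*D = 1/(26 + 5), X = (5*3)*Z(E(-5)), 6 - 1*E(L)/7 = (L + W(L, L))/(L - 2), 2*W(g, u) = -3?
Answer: 180/217 ≈ 0.82949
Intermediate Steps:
W(g, u) = -3/2 (W(g, u) = (½)*(-3) = -3/2)
E(L) = 42 - 7*(-3/2 + L)/(-2 + L) (E(L) = 42 - 7*(L - 3/2)/(L - 2) = 42 - 7*(-3/2 + L)/(-2 + L))
X = 90 (X = (5*3)*6 = 15*6 = 90)
D = -1/217 (D = -1/(7*(26 + 5)) = -⅐/31 = -⅐*1/31 = -1/217 ≈ -0.0046083)
(-2*X)*D = -2*90*(-1/217) = -180*(-1/217) = 180/217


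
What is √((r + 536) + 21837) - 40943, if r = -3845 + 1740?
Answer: -40943 + 6*√563 ≈ -40801.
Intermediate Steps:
r = -2105
√((r + 536) + 21837) - 40943 = √((-2105 + 536) + 21837) - 40943 = √(-1569 + 21837) - 40943 = √20268 - 40943 = 6*√563 - 40943 = -40943 + 6*√563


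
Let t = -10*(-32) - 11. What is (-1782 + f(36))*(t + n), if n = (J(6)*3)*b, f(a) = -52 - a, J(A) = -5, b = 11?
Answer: -269280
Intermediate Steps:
t = 309 (t = 320 - 11 = 309)
n = -165 (n = -5*3*11 = -15*11 = -165)
(-1782 + f(36))*(t + n) = (-1782 + (-52 - 1*36))*(309 - 165) = (-1782 + (-52 - 36))*144 = (-1782 - 88)*144 = -1870*144 = -269280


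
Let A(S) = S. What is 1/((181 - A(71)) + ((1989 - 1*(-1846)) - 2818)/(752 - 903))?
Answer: 151/15593 ≈ 0.0096838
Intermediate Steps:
1/((181 - A(71)) + ((1989 - 1*(-1846)) - 2818)/(752 - 903)) = 1/((181 - 1*71) + ((1989 - 1*(-1846)) - 2818)/(752 - 903)) = 1/((181 - 71) + ((1989 + 1846) - 2818)/(-151)) = 1/(110 + (3835 - 2818)*(-1/151)) = 1/(110 + 1017*(-1/151)) = 1/(110 - 1017/151) = 1/(15593/151) = 151/15593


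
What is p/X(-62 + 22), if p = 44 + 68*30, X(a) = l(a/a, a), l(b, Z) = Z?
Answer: -521/10 ≈ -52.100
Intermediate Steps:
X(a) = a
p = 2084 (p = 44 + 2040 = 2084)
p/X(-62 + 22) = 2084/(-62 + 22) = 2084/(-40) = 2084*(-1/40) = -521/10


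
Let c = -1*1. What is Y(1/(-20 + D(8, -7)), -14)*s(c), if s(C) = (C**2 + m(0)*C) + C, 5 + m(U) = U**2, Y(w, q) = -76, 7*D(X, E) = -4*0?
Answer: -380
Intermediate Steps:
D(X, E) = 0 (D(X, E) = (-4*0)/7 = (1/7)*0 = 0)
c = -1
m(U) = -5 + U**2
s(C) = C**2 - 4*C (s(C) = (C**2 + (-5 + 0**2)*C) + C = (C**2 + (-5 + 0)*C) + C = (C**2 - 5*C) + C = C**2 - 4*C)
Y(1/(-20 + D(8, -7)), -14)*s(c) = -(-76)*(-4 - 1) = -(-76)*(-5) = -76*5 = -380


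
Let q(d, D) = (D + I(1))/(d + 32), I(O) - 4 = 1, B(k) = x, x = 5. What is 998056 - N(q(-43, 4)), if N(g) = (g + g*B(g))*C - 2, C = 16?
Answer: 10979502/11 ≈ 9.9814e+5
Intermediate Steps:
B(k) = 5
I(O) = 5 (I(O) = 4 + 1 = 5)
q(d, D) = (5 + D)/(32 + d) (q(d, D) = (D + 5)/(d + 32) = (5 + D)/(32 + d))
N(g) = -2 + 96*g (N(g) = (g + g*5)*16 - 2 = (g + 5*g)*16 - 2 = (6*g)*16 - 2 = 96*g - 2 = -2 + 96*g)
998056 - N(q(-43, 4)) = 998056 - (-2 + 96*((5 + 4)/(32 - 43))) = 998056 - (-2 + 96*(9/(-11))) = 998056 - (-2 + 96*(-1/11*9)) = 998056 - (-2 + 96*(-9/11)) = 998056 - (-2 - 864/11) = 998056 - 1*(-886/11) = 998056 + 886/11 = 10979502/11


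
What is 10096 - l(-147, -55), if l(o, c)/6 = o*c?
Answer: -38414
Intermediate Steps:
l(o, c) = 6*c*o (l(o, c) = 6*(o*c) = 6*(c*o) = 6*c*o)
10096 - l(-147, -55) = 10096 - 6*(-55)*(-147) = 10096 - 1*48510 = 10096 - 48510 = -38414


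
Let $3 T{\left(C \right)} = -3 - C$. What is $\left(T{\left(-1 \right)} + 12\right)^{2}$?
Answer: $\frac{1156}{9} \approx 128.44$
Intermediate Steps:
$T{\left(C \right)} = -1 - \frac{C}{3}$ ($T{\left(C \right)} = \frac{-3 - C}{3} = -1 - \frac{C}{3}$)
$\left(T{\left(-1 \right)} + 12\right)^{2} = \left(\left(-1 - - \frac{1}{3}\right) + 12\right)^{2} = \left(\left(-1 + \frac{1}{3}\right) + 12\right)^{2} = \left(- \frac{2}{3} + 12\right)^{2} = \left(\frac{34}{3}\right)^{2} = \frac{1156}{9}$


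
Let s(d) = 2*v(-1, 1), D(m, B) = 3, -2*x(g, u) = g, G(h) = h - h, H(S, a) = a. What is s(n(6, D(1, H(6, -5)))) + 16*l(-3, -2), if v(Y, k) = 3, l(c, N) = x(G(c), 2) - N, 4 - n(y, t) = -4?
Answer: 38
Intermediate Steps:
G(h) = 0
x(g, u) = -g/2
n(y, t) = 8 (n(y, t) = 4 - 1*(-4) = 4 + 4 = 8)
l(c, N) = -N (l(c, N) = -1/2*0 - N = 0 - N = -N)
s(d) = 6 (s(d) = 2*3 = 6)
s(n(6, D(1, H(6, -5)))) + 16*l(-3, -2) = 6 + 16*(-1*(-2)) = 6 + 16*2 = 6 + 32 = 38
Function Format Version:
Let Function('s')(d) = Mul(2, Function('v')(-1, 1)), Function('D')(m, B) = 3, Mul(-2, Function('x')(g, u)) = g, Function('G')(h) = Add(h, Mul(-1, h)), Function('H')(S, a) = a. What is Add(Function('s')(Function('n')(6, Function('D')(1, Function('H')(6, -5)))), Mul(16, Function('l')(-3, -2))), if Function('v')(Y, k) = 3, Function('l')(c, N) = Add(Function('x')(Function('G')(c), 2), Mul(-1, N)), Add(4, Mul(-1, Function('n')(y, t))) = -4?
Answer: 38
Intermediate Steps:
Function('G')(h) = 0
Function('x')(g, u) = Mul(Rational(-1, 2), g)
Function('n')(y, t) = 8 (Function('n')(y, t) = Add(4, Mul(-1, -4)) = Add(4, 4) = 8)
Function('l')(c, N) = Mul(-1, N) (Function('l')(c, N) = Add(Mul(Rational(-1, 2), 0), Mul(-1, N)) = Add(0, Mul(-1, N)) = Mul(-1, N))
Function('s')(d) = 6 (Function('s')(d) = Mul(2, 3) = 6)
Add(Function('s')(Function('n')(6, Function('D')(1, Function('H')(6, -5)))), Mul(16, Function('l')(-3, -2))) = Add(6, Mul(16, Mul(-1, -2))) = Add(6, Mul(16, 2)) = Add(6, 32) = 38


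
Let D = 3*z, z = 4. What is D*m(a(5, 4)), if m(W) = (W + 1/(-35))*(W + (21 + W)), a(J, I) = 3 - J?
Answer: -14484/35 ≈ -413.83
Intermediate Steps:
D = 12 (D = 3*4 = 12)
m(W) = (21 + 2*W)*(-1/35 + W) (m(W) = (W - 1/35)*(21 + 2*W) = (-1/35 + W)*(21 + 2*W) = (21 + 2*W)*(-1/35 + W))
D*m(a(5, 4)) = 12*(-⅗ + 2*(3 - 1*5)² + 733*(3 - 1*5)/35) = 12*(-⅗ + 2*(3 - 5)² + 733*(3 - 5)/35) = 12*(-⅗ + 2*(-2)² + (733/35)*(-2)) = 12*(-⅗ + 2*4 - 1466/35) = 12*(-⅗ + 8 - 1466/35) = 12*(-1207/35) = -14484/35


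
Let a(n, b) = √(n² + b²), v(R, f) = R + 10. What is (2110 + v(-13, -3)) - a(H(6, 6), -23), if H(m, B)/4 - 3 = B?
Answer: 2107 - 5*√73 ≈ 2064.3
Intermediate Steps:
H(m, B) = 12 + 4*B
v(R, f) = 10 + R
a(n, b) = √(b² + n²)
(2110 + v(-13, -3)) - a(H(6, 6), -23) = (2110 + (10 - 13)) - √((-23)² + (12 + 4*6)²) = (2110 - 3) - √(529 + (12 + 24)²) = 2107 - √(529 + 36²) = 2107 - √(529 + 1296) = 2107 - √1825 = 2107 - 5*√73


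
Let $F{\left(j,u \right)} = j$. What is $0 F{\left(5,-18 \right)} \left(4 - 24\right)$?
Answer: $0$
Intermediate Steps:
$0 F{\left(5,-18 \right)} \left(4 - 24\right) = 0 \cdot 5 \left(4 - 24\right) = 0 \left(4 - 24\right) = 0 \left(-20\right) = 0$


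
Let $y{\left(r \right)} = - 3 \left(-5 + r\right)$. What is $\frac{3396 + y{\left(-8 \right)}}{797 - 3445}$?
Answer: $- \frac{3435}{2648} \approx -1.2972$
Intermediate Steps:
$y{\left(r \right)} = 15 - 3 r$
$\frac{3396 + y{\left(-8 \right)}}{797 - 3445} = \frac{3396 + \left(15 - -24\right)}{797 - 3445} = \frac{3396 + \left(15 + 24\right)}{-2648} = \left(3396 + 39\right) \left(- \frac{1}{2648}\right) = 3435 \left(- \frac{1}{2648}\right) = - \frac{3435}{2648}$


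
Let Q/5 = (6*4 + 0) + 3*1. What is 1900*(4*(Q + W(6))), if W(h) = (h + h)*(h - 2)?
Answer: 1390800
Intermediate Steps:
W(h) = 2*h*(-2 + h) (W(h) = (2*h)*(-2 + h) = 2*h*(-2 + h))
Q = 135 (Q = 5*((6*4 + 0) + 3*1) = 5*((24 + 0) + 3) = 5*(24 + 3) = 5*27 = 135)
1900*(4*(Q + W(6))) = 1900*(4*(135 + 2*6*(-2 + 6))) = 1900*(4*(135 + 2*6*4)) = 1900*(4*(135 + 48)) = 1900*(4*183) = 1900*732 = 1390800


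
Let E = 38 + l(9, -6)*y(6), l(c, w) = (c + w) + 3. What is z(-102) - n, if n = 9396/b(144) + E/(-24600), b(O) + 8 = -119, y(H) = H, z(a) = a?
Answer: -43758701/1562100 ≈ -28.013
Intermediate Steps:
l(c, w) = 3 + c + w
b(O) = -127 (b(O) = -8 - 119 = -127)
E = 74 (E = 38 + (3 + 9 - 6)*6 = 38 + 6*6 = 38 + 36 = 74)
n = -115575499/1562100 (n = 9396/(-127) + 74/(-24600) = 9396*(-1/127) + 74*(-1/24600) = -9396/127 - 37/12300 = -115575499/1562100 ≈ -73.987)
z(-102) - n = -102 - 1*(-115575499/1562100) = -102 + 115575499/1562100 = -43758701/1562100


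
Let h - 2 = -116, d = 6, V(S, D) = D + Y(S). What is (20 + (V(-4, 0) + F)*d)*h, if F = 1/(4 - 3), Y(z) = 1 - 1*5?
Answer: -228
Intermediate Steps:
Y(z) = -4 (Y(z) = 1 - 5 = -4)
F = 1 (F = 1/1 = 1)
V(S, D) = -4 + D (V(S, D) = D - 4 = -4 + D)
h = -114 (h = 2 - 116 = -114)
(20 + (V(-4, 0) + F)*d)*h = (20 + ((-4 + 0) + 1)*6)*(-114) = (20 + (-4 + 1)*6)*(-114) = (20 - 3*6)*(-114) = (20 - 18)*(-114) = 2*(-114) = -228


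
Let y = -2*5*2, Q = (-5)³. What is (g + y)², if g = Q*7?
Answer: 801025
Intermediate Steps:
Q = -125
y = -20 (y = -10*2 = -20)
g = -875 (g = -125*7 = -875)
(g + y)² = (-875 - 20)² = (-895)² = 801025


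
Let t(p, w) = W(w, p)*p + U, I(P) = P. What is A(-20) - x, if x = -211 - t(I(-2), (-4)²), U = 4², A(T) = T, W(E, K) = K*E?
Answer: 271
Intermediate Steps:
W(E, K) = E*K
U = 16
t(p, w) = 16 + w*p² (t(p, w) = (w*p)*p + 16 = (p*w)*p + 16 = w*p² + 16 = 16 + w*p²)
x = -291 (x = -211 - (16 + (-4)²*(-2)²) = -211 - (16 + 16*4) = -211 - (16 + 64) = -211 - 1*80 = -211 - 80 = -291)
A(-20) - x = -20 - 1*(-291) = -20 + 291 = 271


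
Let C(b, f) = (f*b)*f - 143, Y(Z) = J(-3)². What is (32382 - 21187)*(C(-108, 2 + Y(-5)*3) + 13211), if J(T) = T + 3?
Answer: 141460020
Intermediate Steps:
J(T) = 3 + T
Y(Z) = 0 (Y(Z) = (3 - 3)² = 0² = 0)
C(b, f) = -143 + b*f² (C(b, f) = (b*f)*f - 143 = b*f² - 143 = -143 + b*f²)
(32382 - 21187)*(C(-108, 2 + Y(-5)*3) + 13211) = (32382 - 21187)*((-143 - 108*(2 + 0*3)²) + 13211) = 11195*((-143 - 108*(2 + 0)²) + 13211) = 11195*((-143 - 108*2²) + 13211) = 11195*((-143 - 108*4) + 13211) = 11195*((-143 - 432) + 13211) = 11195*(-575 + 13211) = 11195*12636 = 141460020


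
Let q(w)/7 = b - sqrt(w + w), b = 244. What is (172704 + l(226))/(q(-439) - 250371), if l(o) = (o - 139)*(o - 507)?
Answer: -12288676797/20611110197 + 345933*I*sqrt(878)/20611110197 ≈ -0.59622 + 0.00049732*I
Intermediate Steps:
q(w) = 1708 - 7*sqrt(2)*sqrt(w) (q(w) = 7*(244 - sqrt(w + w)) = 7*(244 - sqrt(2*w)) = 7*(244 - sqrt(2)*sqrt(w)) = 1708 - 7*sqrt(2)*sqrt(w))
l(o) = (-507 + o)*(-139 + o) (l(o) = (-139 + o)*(-507 + o) = (-507 + o)*(-139 + o))
(172704 + l(226))/(q(-439) - 250371) = (172704 + (70473 + 226**2 - 646*226))/((1708 - 7*sqrt(2)*sqrt(-439)) - 250371) = (172704 + (70473 + 51076 - 145996))/((1708 - 7*sqrt(2)*I*sqrt(439)) - 250371) = (172704 - 24447)/((1708 - 7*I*sqrt(878)) - 250371) = 148257/(-248663 - 7*I*sqrt(878))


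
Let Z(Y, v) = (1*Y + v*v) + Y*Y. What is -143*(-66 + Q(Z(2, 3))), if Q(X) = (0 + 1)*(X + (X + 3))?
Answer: 4719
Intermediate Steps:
Z(Y, v) = Y + Y**2 + v**2 (Z(Y, v) = (Y + v**2) + Y**2 = Y + Y**2 + v**2)
Q(X) = 3 + 2*X (Q(X) = 1*(X + (3 + X)) = 1*(3 + 2*X) = 3 + 2*X)
-143*(-66 + Q(Z(2, 3))) = -143*(-66 + (3 + 2*(2 + 2**2 + 3**2))) = -143*(-66 + (3 + 2*(2 + 4 + 9))) = -143*(-66 + (3 + 2*15)) = -143*(-66 + (3 + 30)) = -143*(-66 + 33) = -143*(-33) = 4719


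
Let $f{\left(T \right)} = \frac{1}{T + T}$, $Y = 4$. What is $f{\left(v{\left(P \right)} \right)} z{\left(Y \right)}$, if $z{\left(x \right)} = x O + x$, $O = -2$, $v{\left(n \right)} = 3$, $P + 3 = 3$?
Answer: $- \frac{2}{3} \approx -0.66667$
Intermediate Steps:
$P = 0$ ($P = -3 + 3 = 0$)
$z{\left(x \right)} = - x$ ($z{\left(x \right)} = x \left(-2\right) + x = - 2 x + x = - x$)
$f{\left(T \right)} = \frac{1}{2 T}$
$f{\left(v{\left(P \right)} \right)} z{\left(Y \right)} = \frac{1}{2 \cdot 3} \left(\left(-1\right) 4\right) = \frac{1}{2} \cdot \frac{1}{3} \left(-4\right) = \frac{1}{6} \left(-4\right) = - \frac{2}{3}$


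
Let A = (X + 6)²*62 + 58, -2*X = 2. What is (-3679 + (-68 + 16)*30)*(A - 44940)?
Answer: 227016348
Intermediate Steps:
X = -1 (X = -½*2 = -1)
A = 1608 (A = (-1 + 6)²*62 + 58 = 5²*62 + 58 = 25*62 + 58 = 1550 + 58 = 1608)
(-3679 + (-68 + 16)*30)*(A - 44940) = (-3679 + (-68 + 16)*30)*(1608 - 44940) = (-3679 - 52*30)*(-43332) = (-3679 - 1560)*(-43332) = -5239*(-43332) = 227016348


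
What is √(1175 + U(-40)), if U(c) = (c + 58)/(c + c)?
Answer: 7*√9590/20 ≈ 34.275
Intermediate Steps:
U(c) = (58 + c)/(2*c) (U(c) = (58 + c)/((2*c)) = (58 + c)*(1/(2*c)) = (58 + c)/(2*c))
√(1175 + U(-40)) = √(1175 + (½)*(58 - 40)/(-40)) = √(1175 + (½)*(-1/40)*18) = √(1175 - 9/40) = √(46991/40) = 7*√9590/20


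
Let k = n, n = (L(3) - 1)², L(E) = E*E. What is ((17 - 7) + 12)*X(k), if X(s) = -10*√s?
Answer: -1760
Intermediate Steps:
L(E) = E²
n = 64 (n = (3² - 1)² = (9 - 1)² = 8² = 64)
k = 64
((17 - 7) + 12)*X(k) = ((17 - 7) + 12)*(-10*√64) = (10 + 12)*(-10*8) = 22*(-80) = -1760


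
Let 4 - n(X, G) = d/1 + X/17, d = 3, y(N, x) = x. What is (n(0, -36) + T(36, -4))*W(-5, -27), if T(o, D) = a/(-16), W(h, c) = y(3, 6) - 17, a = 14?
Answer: -11/8 ≈ -1.3750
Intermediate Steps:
W(h, c) = -11 (W(h, c) = 6 - 17 = -11)
n(X, G) = 1 - X/17 (n(X, G) = 4 - (3/1 + X/17) = 4 - (3*1 + X*(1/17)) = 4 - (3 + X/17) = 4 + (-3 - X/17) = 1 - X/17)
T(o, D) = -7/8 (T(o, D) = 14/(-16) = 14*(-1/16) = -7/8)
(n(0, -36) + T(36, -4))*W(-5, -27) = ((1 - 1/17*0) - 7/8)*(-11) = ((1 + 0) - 7/8)*(-11) = (1 - 7/8)*(-11) = (⅛)*(-11) = -11/8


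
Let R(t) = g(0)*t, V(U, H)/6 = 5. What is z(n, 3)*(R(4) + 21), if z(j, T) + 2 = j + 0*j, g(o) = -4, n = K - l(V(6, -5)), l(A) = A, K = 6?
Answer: -130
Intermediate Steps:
V(U, H) = 30 (V(U, H) = 6*5 = 30)
n = -24 (n = 6 - 1*30 = 6 - 30 = -24)
z(j, T) = -2 + j (z(j, T) = -2 + (j + 0*j) = -2 + (j + 0) = -2 + j)
R(t) = -4*t
z(n, 3)*(R(4) + 21) = (-2 - 24)*(-4*4 + 21) = -26*(-16 + 21) = -26*5 = -130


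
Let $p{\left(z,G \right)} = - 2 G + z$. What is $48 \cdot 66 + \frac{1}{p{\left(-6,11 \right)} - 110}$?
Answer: $\frac{437183}{138} \approx 3168.0$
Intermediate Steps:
$p{\left(z,G \right)} = z - 2 G$
$48 \cdot 66 + \frac{1}{p{\left(-6,11 \right)} - 110} = 48 \cdot 66 + \frac{1}{\left(-6 - 22\right) - 110} = 3168 + \frac{1}{\left(-6 - 22\right) - 110} = 3168 + \frac{1}{-28 - 110} = 3168 + \frac{1}{-138} = 3168 - \frac{1}{138} = \frac{437183}{138}$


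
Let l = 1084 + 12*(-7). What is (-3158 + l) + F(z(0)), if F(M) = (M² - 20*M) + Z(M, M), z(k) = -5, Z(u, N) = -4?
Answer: -2037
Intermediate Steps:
F(M) = -4 + M² - 20*M (F(M) = (M² - 20*M) - 4 = -4 + M² - 20*M)
l = 1000 (l = 1084 - 84 = 1000)
(-3158 + l) + F(z(0)) = (-3158 + 1000) + (-4 + (-5)² - 20*(-5)) = -2158 + (-4 + 25 + 100) = -2158 + 121 = -2037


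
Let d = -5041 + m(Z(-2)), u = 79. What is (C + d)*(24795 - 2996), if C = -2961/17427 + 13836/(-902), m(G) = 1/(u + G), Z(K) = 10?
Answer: -25701254919466657/233167451 ≈ -1.1023e+8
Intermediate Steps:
m(G) = 1/(79 + G)
C = -40631799/2619859 (C = -2961*1/17427 + 13836*(-1/902) = -987/5809 - 6918/451 = -40631799/2619859 ≈ -15.509)
d = -448648/89 (d = -5041 + 1/(79 + 10) = -5041 + 1/89 = -448648/89 ≈ -5041.0)
(C + d)*(24795 - 2996) = (-40631799/2619859 - 448648/89)*(24795 - 2996) = -1179010730743/233167451*21799 = -25701254919466657/233167451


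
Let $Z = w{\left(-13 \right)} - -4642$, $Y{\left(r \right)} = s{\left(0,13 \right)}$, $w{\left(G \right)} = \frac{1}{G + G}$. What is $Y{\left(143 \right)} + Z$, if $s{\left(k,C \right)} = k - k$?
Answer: $\frac{120691}{26} \approx 4642.0$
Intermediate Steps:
$w{\left(G \right)} = \frac{1}{2 G}$
$s{\left(k,C \right)} = 0$
$Y{\left(r \right)} = 0$
$Z = \frac{120691}{26}$ ($Z = \frac{1}{2 \left(-13\right)} - -4642 = \frac{1}{2} \left(- \frac{1}{13}\right) + 4642 = - \frac{1}{26} + 4642 = \frac{120691}{26} \approx 4642.0$)
$Y{\left(143 \right)} + Z = 0 + \frac{120691}{26} = \frac{120691}{26}$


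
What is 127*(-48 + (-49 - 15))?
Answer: -14224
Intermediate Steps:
127*(-48 + (-49 - 15)) = 127*(-48 - 64) = 127*(-112) = -14224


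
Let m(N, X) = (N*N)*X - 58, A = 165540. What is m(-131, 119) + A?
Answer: 2207641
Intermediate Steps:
m(N, X) = -58 + X*N² (m(N, X) = N²*X - 58 = X*N² - 58 = -58 + X*N²)
m(-131, 119) + A = (-58 + 119*(-131)²) + 165540 = (-58 + 119*17161) + 165540 = (-58 + 2042159) + 165540 = 2042101 + 165540 = 2207641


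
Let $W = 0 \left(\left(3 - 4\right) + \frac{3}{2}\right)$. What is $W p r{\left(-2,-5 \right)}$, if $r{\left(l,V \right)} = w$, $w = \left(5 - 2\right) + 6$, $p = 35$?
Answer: $0$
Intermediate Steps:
$w = 9$ ($w = \left(5 - 2\right) + 6 = 3 + 6 = 9$)
$W = 0$ ($W = 0 \left(\left(3 - 4\right) + 3 \cdot \frac{1}{2}\right) = 0 \left(-1 + \frac{3}{2}\right) = 0 \cdot \frac{1}{2} = 0$)
$r{\left(l,V \right)} = 9$
$W p r{\left(-2,-5 \right)} = 0 \cdot 35 \cdot 9 = 0 \cdot 9 = 0$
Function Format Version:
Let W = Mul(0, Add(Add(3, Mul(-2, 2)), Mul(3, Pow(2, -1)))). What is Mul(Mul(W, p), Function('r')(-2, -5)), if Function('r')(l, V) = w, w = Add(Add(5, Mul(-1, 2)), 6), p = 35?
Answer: 0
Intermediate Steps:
w = 9 (w = Add(Add(5, -2), 6) = Add(3, 6) = 9)
W = 0 (W = Mul(0, Add(Add(3, -4), Mul(3, Rational(1, 2)))) = Mul(0, Add(-1, Rational(3, 2))) = Mul(0, Rational(1, 2)) = 0)
Function('r')(l, V) = 9
Mul(Mul(W, p), Function('r')(-2, -5)) = Mul(Mul(0, 35), 9) = Mul(0, 9) = 0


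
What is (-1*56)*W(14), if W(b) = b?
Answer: -784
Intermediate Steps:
(-1*56)*W(14) = -1*56*14 = -56*14 = -784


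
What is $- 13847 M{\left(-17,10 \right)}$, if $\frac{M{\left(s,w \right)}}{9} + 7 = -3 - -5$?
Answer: $623115$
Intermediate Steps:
$M{\left(s,w \right)} = -45$ ($M{\left(s,w \right)} = -63 + 9 \left(-3 - -5\right) = -63 + 9 \left(-3 + 5\right) = -63 + 9 \cdot 2 = -63 + 18 = -45$)
$- 13847 M{\left(-17,10 \right)} = \left(-13847\right) \left(-45\right) = 623115$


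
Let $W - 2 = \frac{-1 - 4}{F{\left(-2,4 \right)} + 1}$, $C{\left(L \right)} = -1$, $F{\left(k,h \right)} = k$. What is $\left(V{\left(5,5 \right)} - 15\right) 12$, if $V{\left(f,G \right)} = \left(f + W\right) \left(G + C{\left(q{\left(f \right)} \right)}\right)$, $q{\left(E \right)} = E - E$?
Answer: $396$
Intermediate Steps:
$q{\left(E \right)} = 0$
$W = 7$ ($W = 2 + \frac{-1 - 4}{-2 + 1} = 2 - \frac{5}{-1} = 2 - -5 = 2 + 5 = 7$)
$V{\left(f,G \right)} = \left(-1 + G\right) \left(7 + f\right)$ ($V{\left(f,G \right)} = \left(f + 7\right) \left(G - 1\right) = \left(7 + f\right) \left(-1 + G\right) = \left(-1 + G\right) \left(7 + f\right)$)
$\left(V{\left(5,5 \right)} - 15\right) 12 = \left(\left(-7 - 5 + 7 \cdot 5 + 5 \cdot 5\right) - 15\right) 12 = \left(\left(-7 - 5 + 35 + 25\right) - 15\right) 12 = \left(48 - 15\right) 12 = 33 \cdot 12 = 396$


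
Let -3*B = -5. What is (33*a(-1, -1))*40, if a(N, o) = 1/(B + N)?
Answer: 1980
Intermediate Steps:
B = 5/3 (B = -⅓*(-5) = 5/3 ≈ 1.6667)
a(N, o) = 1/(5/3 + N)
(33*a(-1, -1))*40 = (33*(3/(5 + 3*(-1))))*40 = (33*(3/(5 - 3)))*40 = (33*(3/2))*40 = (99/2)*40 = 1980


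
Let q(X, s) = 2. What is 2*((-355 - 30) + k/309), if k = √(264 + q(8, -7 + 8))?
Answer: -770 + 2*√266/309 ≈ -769.89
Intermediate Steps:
k = √266 (k = √(264 + 2) = √266 ≈ 16.310)
2*((-355 - 30) + k/309) = 2*((-355 - 30) + √266/309) = 2*(-385 + √266*(1/309)) = 2*(-385 + √266/309) = -770 + 2*√266/309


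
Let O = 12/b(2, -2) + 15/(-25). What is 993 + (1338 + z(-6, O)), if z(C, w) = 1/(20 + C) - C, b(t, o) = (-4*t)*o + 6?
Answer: 32719/14 ≈ 2337.1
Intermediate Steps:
b(t, o) = 6 - 4*o*t (b(t, o) = -4*o*t + 6 = 6 - 4*o*t)
O = -3/55 (O = 12/(6 - 4*(-2)*2) + 15/(-25) = 12/(6 + 16) + 15*(-1/25) = 12/22 - ⅗ = 12*(1/22) - ⅗ = 6/11 - ⅗ = -3/55 ≈ -0.054545)
993 + (1338 + z(-6, O)) = 993 + (1338 + (1 - 1*(-6)² - 20*(-6))/(20 - 6)) = 993 + (1338 + (1 - 1*36 + 120)/14) = 993 + (1338 + (1 - 36 + 120)/14) = 993 + (1338 + (1/14)*85) = 993 + (1338 + 85/14) = 993 + 18817/14 = 32719/14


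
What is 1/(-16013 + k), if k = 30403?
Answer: 1/14390 ≈ 6.9493e-5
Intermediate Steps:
1/(-16013 + k) = 1/(-16013 + 30403) = 1/14390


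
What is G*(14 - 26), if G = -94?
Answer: 1128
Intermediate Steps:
G*(14 - 26) = -94*(14 - 26) = -94*(-12) = 1128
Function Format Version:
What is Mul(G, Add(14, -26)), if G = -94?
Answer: 1128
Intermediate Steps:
Mul(G, Add(14, -26)) = Mul(-94, Add(14, -26)) = Mul(-94, -12) = 1128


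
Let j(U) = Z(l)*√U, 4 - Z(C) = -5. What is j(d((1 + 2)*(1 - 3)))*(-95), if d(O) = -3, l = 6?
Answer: -855*I*√3 ≈ -1480.9*I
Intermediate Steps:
Z(C) = 9 (Z(C) = 4 - 1*(-5) = 4 + 5 = 9)
j(U) = 9*√U
j(d((1 + 2)*(1 - 3)))*(-95) = (9*√(-3))*(-95) = (9*(I*√3))*(-95) = (9*I*√3)*(-95) = -855*I*√3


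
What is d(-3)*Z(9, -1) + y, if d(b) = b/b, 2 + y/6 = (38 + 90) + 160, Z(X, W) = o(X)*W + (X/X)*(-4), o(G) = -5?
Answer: 1717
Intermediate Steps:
Z(X, W) = -4 - 5*W (Z(X, W) = -5*W + (X/X)*(-4) = -5*W + 1*(-4) = -5*W - 4 = -4 - 5*W)
y = 1716 (y = -12 + 6*((38 + 90) + 160) = -12 + 6*(128 + 160) = -12 + 6*288 = -12 + 1728 = 1716)
d(b) = 1
d(-3)*Z(9, -1) + y = 1*(-4 - 5*(-1)) + 1716 = 1*(-4 + 5) + 1716 = 1*1 + 1716 = 1 + 1716 = 1717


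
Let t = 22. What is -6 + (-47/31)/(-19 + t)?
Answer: -605/93 ≈ -6.5054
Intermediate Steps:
-6 + (-47/31)/(-19 + t) = -6 + (-47/31)/(-19 + 22) = -6 - 47*1/31/3 = -6 - 47/31*1/3 = -6 - 47/93 = -605/93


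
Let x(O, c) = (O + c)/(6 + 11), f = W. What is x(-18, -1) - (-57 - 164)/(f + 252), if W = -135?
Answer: 118/153 ≈ 0.77124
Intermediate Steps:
f = -135
x(O, c) = O/17 + c/17 (x(O, c) = (O + c)/17 = (O + c)*(1/17) = O/17 + c/17)
x(-18, -1) - (-57 - 164)/(f + 252) = ((1/17)*(-18) + (1/17)*(-1)) - (-57 - 164)/(-135 + 252) = (-18/17 - 1/17) - (-221)/117 = -19/17 - (-221)/117 = -19/17 - 1*(-17/9) = -19/17 + 17/9 = 118/153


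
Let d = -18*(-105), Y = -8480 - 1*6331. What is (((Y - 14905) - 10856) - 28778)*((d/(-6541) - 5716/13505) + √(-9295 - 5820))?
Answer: 11953433140/242017 - 69350*I*√15115 ≈ 49391.0 - 8.5261e+6*I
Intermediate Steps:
Y = -14811 (Y = -8480 - 6331 = -14811)
d = 1890
(((Y - 14905) - 10856) - 28778)*((d/(-6541) - 5716/13505) + √(-9295 - 5820)) = (((-14811 - 14905) - 10856) - 28778)*((1890/(-6541) - 5716/13505) + √(-9295 - 5820)) = ((-29716 - 10856) - 28778)*((1890*(-1/6541) - 5716*1/13505) + √(-15115)) = (-40572 - 28778)*((-1890/6541 - 5716/13505) + I*√15115) = -69350*(-62912806/88336205 + I*√15115) = 11953433140/242017 - 69350*I*√15115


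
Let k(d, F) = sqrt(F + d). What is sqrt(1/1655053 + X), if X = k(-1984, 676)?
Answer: sqrt(1655053 + 5478400865618*I*sqrt(327))/1655053 ≈ 4.2524 + 4.2524*I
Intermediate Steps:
X = 2*I*sqrt(327) (X = sqrt(676 - 1984) = sqrt(-1308) = 2*I*sqrt(327) ≈ 36.166*I)
sqrt(1/1655053 + X) = sqrt(1/1655053 + 2*I*sqrt(327))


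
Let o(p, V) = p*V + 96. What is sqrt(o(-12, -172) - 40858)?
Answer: I*sqrt(38698) ≈ 196.72*I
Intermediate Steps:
o(p, V) = 96 + V*p (o(p, V) = V*p + 96 = 96 + V*p)
sqrt(o(-12, -172) - 40858) = sqrt((96 - 172*(-12)) - 40858) = sqrt((96 + 2064) - 40858) = sqrt(2160 - 40858) = sqrt(-38698) = I*sqrt(38698)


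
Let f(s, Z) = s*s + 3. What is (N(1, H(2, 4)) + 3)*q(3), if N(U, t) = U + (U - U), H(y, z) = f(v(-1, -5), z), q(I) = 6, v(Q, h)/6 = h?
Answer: 24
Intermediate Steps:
v(Q, h) = 6*h
f(s, Z) = 3 + s² (f(s, Z) = s² + 3 = 3 + s²)
H(y, z) = 903 (H(y, z) = 3 + (6*(-5))² = 3 + (-30)² = 3 + 900 = 903)
N(U, t) = U (N(U, t) = U + 0 = U)
(N(1, H(2, 4)) + 3)*q(3) = (1 + 3)*6 = 4*6 = 24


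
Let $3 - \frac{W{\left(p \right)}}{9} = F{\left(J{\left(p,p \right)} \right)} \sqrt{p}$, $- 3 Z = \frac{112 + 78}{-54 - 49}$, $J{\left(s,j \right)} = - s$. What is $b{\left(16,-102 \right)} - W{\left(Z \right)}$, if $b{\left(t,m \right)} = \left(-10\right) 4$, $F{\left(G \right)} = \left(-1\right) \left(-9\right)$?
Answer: $-67 + \frac{27 \sqrt{58710}}{103} \approx -3.4841$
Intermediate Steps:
$F{\left(G \right)} = 9$
$b{\left(t,m \right)} = -40$
$Z = \frac{190}{309}$ ($Z = - \frac{\left(112 + 78\right) \frac{1}{-54 - 49}}{3} = - \frac{190 \frac{1}{-103}}{3} = - \frac{190 \left(- \frac{1}{103}\right)}{3} = \left(- \frac{1}{3}\right) \left(- \frac{190}{103}\right) = \frac{190}{309} \approx 0.61489$)
$W{\left(p \right)} = 27 - 81 \sqrt{p}$ ($W{\left(p \right)} = 27 - 9 \cdot 9 \sqrt{p} = 27 - 81 \sqrt{p}$)
$b{\left(16,-102 \right)} - W{\left(Z \right)} = -40 - \left(27 - 81 \sqrt{\frac{190}{309}}\right) = -40 - \left(27 - 81 \frac{\sqrt{58710}}{309}\right) = -40 - \left(27 - \frac{27 \sqrt{58710}}{103}\right) = -67 + \frac{27 \sqrt{58710}}{103}$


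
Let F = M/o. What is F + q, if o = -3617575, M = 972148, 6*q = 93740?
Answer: 169552823806/10852725 ≈ 15623.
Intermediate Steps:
q = 46870/3 (q = (⅙)*93740 = 46870/3 ≈ 15623.)
F = -972148/3617575 (F = 972148/(-3617575) = 972148*(-1/3617575) = -972148/3617575 ≈ -0.26873)
F + q = -972148/3617575 + 46870/3 = 169552823806/10852725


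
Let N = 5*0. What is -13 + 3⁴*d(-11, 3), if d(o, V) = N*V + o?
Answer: -904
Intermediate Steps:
N = 0
d(o, V) = o (d(o, V) = 0*V + o = 0 + o = o)
-13 + 3⁴*d(-11, 3) = -13 + 3⁴*(-11) = -13 + 81*(-11) = -13 - 891 = -904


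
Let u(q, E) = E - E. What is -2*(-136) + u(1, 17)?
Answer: 272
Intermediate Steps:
u(q, E) = 0
-2*(-136) + u(1, 17) = -2*(-136) + 0 = 272 + 0 = 272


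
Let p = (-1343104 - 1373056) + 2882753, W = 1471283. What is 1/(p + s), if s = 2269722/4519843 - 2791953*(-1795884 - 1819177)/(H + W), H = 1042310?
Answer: 11361045725899/47511815208829734372 ≈ 2.3912e-7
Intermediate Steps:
p = 166593 (p = -2716160 + 2882753 = 166593)
s = 45619144518215042265/11361045725899 (s = 2269722/4519843 - 2791953*(-1795884 - 1819177)/(1042310 + 1471283) = 2269722*(1/4519843) - 2791953/(2513593/(-3615061)) = 2269722/4519843 - 2791953/(2513593*(-1/3615061)) = 2269722/4519843 - 2791953/(-2513593/3615061) = 2269722/4519843 - 2791953*(-3615061/2513593) = 2269722/4519843 + 10093080404133/2513593 = 45619144518215042265/11361045725899 ≈ 4.0154e+6)
1/(p + s) = 1/(166593 + 45619144518215042265/11361045725899) = 1/(47511815208829734372/11361045725899) = 11361045725899/47511815208829734372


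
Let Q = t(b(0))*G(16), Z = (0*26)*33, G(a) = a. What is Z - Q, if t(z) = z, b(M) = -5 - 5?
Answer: 160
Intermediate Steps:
b(M) = -10
Z = 0 (Z = 0*33 = 0)
Q = -160 (Q = -10*16 = -160)
Z - Q = 0 - 1*(-160) = 0 + 160 = 160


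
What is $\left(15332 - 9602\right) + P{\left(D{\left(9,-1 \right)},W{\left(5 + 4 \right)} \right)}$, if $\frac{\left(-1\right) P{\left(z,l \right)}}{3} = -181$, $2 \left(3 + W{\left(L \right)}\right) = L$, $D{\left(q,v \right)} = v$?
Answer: $6273$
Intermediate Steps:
$W{\left(L \right)} = -3 + \frac{L}{2}$
$P{\left(z,l \right)} = 543$ ($P{\left(z,l \right)} = \left(-3\right) \left(-181\right) = 543$)
$\left(15332 - 9602\right) + P{\left(D{\left(9,-1 \right)},W{\left(5 + 4 \right)} \right)} = \left(15332 - 9602\right) + 543 = 5730 + 543 = 6273$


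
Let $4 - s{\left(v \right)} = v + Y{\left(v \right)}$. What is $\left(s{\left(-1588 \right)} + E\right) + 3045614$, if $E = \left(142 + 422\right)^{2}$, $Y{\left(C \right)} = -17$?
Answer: $3365319$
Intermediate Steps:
$E = 318096$ ($E = 564^{2} = 318096$)
$s{\left(v \right)} = 21 - v$ ($s{\left(v \right)} = 4 - \left(v - 17\right) = 4 - \left(-17 + v\right) = 21 - v$)
$\left(s{\left(-1588 \right)} + E\right) + 3045614 = \left(\left(21 - -1588\right) + 318096\right) + 3045614 = \left(\left(21 + 1588\right) + 318096\right) + 3045614 = \left(1609 + 318096\right) + 3045614 = 319705 + 3045614 = 3365319$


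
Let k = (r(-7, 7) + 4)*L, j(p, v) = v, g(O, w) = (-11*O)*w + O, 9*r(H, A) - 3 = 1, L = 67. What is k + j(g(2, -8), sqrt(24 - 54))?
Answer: 2680/9 + I*sqrt(30) ≈ 297.78 + 5.4772*I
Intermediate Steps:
r(H, A) = 4/9 (r(H, A) = 1/3 + (1/9)*1 = 1/3 + 1/9 = 4/9)
g(O, w) = O - 11*O*w (g(O, w) = -11*O*w + O = O - 11*O*w)
k = 2680/9 (k = (4/9 + 4)*67 = (40/9)*67 = 2680/9 ≈ 297.78)
k + j(g(2, -8), sqrt(24 - 54)) = 2680/9 + sqrt(24 - 54) = 2680/9 + sqrt(-30) = 2680/9 + I*sqrt(30)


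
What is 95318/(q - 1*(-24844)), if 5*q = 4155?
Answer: 95318/25675 ≈ 3.7125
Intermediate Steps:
q = 831 (q = (⅕)*4155 = 831)
95318/(q - 1*(-24844)) = 95318/(831 - 1*(-24844)) = 95318/(831 + 24844) = 95318/25675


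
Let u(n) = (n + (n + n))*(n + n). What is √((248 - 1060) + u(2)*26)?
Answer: 2*I*√47 ≈ 13.711*I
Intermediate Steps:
u(n) = 6*n² (u(n) = (n + 2*n)*(2*n) = (3*n)*(2*n) = 6*n²)
√((248 - 1060) + u(2)*26) = √((248 - 1060) + (6*2²)*26) = √(-812 + (6*4)*26) = √(-812 + 24*26) = √(-812 + 624) = √(-188) = 2*I*√47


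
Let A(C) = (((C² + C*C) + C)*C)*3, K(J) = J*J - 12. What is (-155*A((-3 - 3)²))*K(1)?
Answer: 483919920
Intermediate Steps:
K(J) = -12 + J² (K(J) = J² - 12 = -12 + J²)
A(C) = 3*C*(C + 2*C²) (A(C) = (((C² + C²) + C)*C)*3 = ((2*C² + C)*C)*3 = ((C + 2*C²)*C)*3 = (C*(C + 2*C²))*3 = 3*C*(C + 2*C²))
(-155*A((-3 - 3)²))*K(1) = (-155*((-3 - 3)²)²*(3 + 6*(-3 - 3)²))*(-12 + 1²) = (-155*((-6)²)²*(3 + 6*(-6)²))*(-12 + 1) = -155*36²*(3 + 6*36)*(-11) = -200880*(3 + 216)*(-11) = -200880*219*(-11) = -155*283824*(-11) = -43992720*(-11) = 483919920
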